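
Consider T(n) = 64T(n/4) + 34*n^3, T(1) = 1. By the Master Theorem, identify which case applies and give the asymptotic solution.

a=64, b=4, f(n)=34*n^3.
log_4(64) = 3, so n^(log_b(a)) = n^3.
f(n) = Theta(n^3), so Case 2 applies.
T(n) = Theta(n^3 log n).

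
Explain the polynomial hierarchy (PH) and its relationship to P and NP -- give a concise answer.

The polynomial hierarchy is a tower of complexity classes: Sigma_0^P = Pi_0^P = P, Sigma_1^P = NP, Pi_1^P = co-NP, and Sigma_{k+1}^P = NP^{Sigma_k^P}. PH is contained in PSPACE. If any level collapses (Sigma_k = Pi_k), the entire hierarchy collapses to that level.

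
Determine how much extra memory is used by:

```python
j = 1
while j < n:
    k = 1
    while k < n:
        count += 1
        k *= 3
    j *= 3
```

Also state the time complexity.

Space complexity: O(1).
Only a constant amount of auxiliary storage is used; nothing grows with n.
Time complexity: O(log^2 n).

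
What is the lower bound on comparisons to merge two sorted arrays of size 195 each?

To merge two sorted arrays of size 195, we need at least 389 comparisons in the worst case. An adversary can force every element to be compared.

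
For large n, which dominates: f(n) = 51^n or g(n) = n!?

g(n) = n! grows faster: n!/51^n -> infinity by Stirling.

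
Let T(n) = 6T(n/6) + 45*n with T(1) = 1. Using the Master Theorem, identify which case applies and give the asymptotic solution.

a=6, b=6, f(n)=45*n.
log_6(6) = 1, so n^(log_b(a)) = n.
f(n) = Theta(n), so Case 2 applies.
T(n) = Theta(n log n).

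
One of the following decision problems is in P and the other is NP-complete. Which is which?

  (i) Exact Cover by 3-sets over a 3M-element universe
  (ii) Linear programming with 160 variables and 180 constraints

(i) is NP-complete: one of Karp's 21 NP-complete problems.
(ii) is P: the ellipsoid and interior-point methods run in polynomial time.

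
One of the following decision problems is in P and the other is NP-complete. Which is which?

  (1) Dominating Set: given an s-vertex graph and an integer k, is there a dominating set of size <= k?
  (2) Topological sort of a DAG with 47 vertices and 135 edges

(1) is NP-complete: reduces from Set Cover (with k part of the input).
(2) is P: DFS-based topological sort runs in O(V+E).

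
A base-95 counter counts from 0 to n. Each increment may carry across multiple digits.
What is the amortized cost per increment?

Digit at position i changes every 95^i increments. Total digit changes over n increments: n * 95/(95-1) = O(n). Amortized: O(1).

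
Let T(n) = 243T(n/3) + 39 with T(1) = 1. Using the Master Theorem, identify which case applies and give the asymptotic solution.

a=243, b=3, f(n)=39.
log_3(243) = 5 > 0.
Since f(n) = O(n^0) is polynomially smaller than n^5, Case 1 applies.
T(n) = Theta(n^5).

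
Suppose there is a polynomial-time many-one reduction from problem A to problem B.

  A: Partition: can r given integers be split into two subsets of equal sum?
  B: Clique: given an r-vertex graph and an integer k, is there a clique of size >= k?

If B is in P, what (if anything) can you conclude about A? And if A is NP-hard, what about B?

A poly-time reduction A <=_p B means any A-instance can be transformed to a B-instance in poly time.
If B is in P: compose the reduction with B's poly-time algorithm to solve A in poly time, so A is in P.
If A is NP-hard: every NP problem reduces to A, which reduces to B; composing reductions, every NP problem reduces to B, so B is NP-hard.
(Here in fact A is NP-complete and B is NP-complete.)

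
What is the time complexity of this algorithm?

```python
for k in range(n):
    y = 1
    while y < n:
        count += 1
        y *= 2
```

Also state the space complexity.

Time complexity: O(n log n).
Space complexity: O(1).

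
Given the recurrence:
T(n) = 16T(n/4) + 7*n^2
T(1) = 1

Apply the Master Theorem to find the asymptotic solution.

a=16, b=4, f(n)=7*n^2. log_4(16) = 2. Case 2: T(n) = O(n^2 log n).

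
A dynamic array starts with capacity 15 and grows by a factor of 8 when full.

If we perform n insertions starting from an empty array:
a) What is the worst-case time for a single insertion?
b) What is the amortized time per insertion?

(a) Worst-case single insertion: O(n) -- when the array is full at capacity c, the resize copies all c elements, and c can be Theta(n).
(b) Resizes happen at sizes 15, 120, 960, ... Total copy cost for n insertions: 15 + 120 + ... = O(n) (geometric series with ratio 1/8). Amortized cost per insertion: O(n)/n = O(1).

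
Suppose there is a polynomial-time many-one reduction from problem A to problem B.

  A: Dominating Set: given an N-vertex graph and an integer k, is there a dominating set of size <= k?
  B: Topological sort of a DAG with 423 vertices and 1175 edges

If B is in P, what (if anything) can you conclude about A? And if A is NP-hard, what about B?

A poly-time reduction A <=_p B means any A-instance can be transformed to a B-instance in poly time.
If B is in P: compose the reduction with B's poly-time algorithm to solve A in poly time, so A is in P.
If A is NP-hard: every NP problem reduces to A, which reduces to B; composing reductions, every NP problem reduces to B, so B is NP-hard.
(Here in fact A is NP-complete and B is in P, so no such reduction is known -- its existence would imply P = NP; the analysis concerns only what the assumed reduction would or would not let you conclude.)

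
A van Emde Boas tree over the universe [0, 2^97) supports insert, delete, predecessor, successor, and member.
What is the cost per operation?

vEB recursively partitions [0, 158456325028528675187087900672) into sqrt(u) clusters of size sqrt(u). Each operation recurses into either one cluster or the summary, never both: T(u) = T(sqrt(u)) + O(1) => T(u) = O(log log u) = O(log 97). This is worst-case, not just amortized.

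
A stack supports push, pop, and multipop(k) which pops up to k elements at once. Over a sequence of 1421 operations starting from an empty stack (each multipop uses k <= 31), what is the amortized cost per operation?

Each element is pushed exactly once and popped at most once (whether by pop or as part of a multipop). So the total number of individual pops over the whole sequence is at most the number of pushes, which is at most 1421. Total work <= 2 * 1421, hence O(1) amortized per operation.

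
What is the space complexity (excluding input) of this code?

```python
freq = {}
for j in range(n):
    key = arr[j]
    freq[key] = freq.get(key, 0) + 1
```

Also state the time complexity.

Space complexity: O(n).
Auxiliary storage grows linearly with the input size n in the worst case.
Time complexity: O(n).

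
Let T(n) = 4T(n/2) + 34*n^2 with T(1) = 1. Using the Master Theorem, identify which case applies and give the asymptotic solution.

a=4, b=2, f(n)=34*n^2.
log_2(4) = 2, so n^(log_b(a)) = n^2.
f(n) = Theta(n^2), so Case 2 applies.
T(n) = Theta(n^2 log n).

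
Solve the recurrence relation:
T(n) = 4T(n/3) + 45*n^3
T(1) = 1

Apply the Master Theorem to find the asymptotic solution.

a=4, b=3, f(n)=45*n^3. log_3(4) = 1.262 < 3. Case 3: T(n) = O(n^3).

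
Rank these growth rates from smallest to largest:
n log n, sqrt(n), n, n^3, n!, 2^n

Ordered by growth rate: sqrt(n) < n < n log n < n^3 < 2^n < n!.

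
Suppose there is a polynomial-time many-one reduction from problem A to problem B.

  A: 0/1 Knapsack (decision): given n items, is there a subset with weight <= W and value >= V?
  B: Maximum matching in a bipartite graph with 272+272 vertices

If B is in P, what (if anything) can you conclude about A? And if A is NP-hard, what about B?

A poly-time reduction A <=_p B means any A-instance can be transformed to a B-instance in poly time.
If B is in P: compose the reduction with B's poly-time algorithm to solve A in poly time, so A is in P.
If A is NP-hard: every NP problem reduces to A, which reduces to B; composing reductions, every NP problem reduces to B, so B is NP-hard.
(Here in fact A is NP-complete and B is in P, so no such reduction is known -- its existence would imply P = NP; the analysis concerns only what the assumed reduction would or would not let you conclude.)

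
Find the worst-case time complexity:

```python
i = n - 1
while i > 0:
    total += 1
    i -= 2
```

Time complexity: O(n).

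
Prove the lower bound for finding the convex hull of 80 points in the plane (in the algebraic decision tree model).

Reduction from sorting: given 80 numbers x_1,...,x_{80}, map x_i to the point (x_i, x_i^2) on the parabola y = x^2. All points are on the convex hull, and walking the hull gives them in sorted x-order. Since sorting requires Omega(n log n), so does planar convex hull.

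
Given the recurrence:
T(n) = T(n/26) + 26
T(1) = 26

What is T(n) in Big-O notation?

Each step divides n by 26 and adds 26. After log_26(n) steps, T(n) = O(log n).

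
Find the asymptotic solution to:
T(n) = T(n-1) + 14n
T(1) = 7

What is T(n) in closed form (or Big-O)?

Unrolling: T(n) = 7 + 14*(2 + 3 + ... + n) = 7 + 14*(n(n+1)/2 - 1) = O(n^2).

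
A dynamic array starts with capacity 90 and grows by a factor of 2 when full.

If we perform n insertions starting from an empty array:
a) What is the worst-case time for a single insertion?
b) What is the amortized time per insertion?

(a) Worst-case single insertion: O(n) -- when the array is full at capacity c, the resize copies all c elements, and c can be Theta(n).
(b) Resizes happen at sizes 90, 180, 360, ... Total copy cost for n insertions: 90 + 180 + ... = O(n) (geometric series with ratio 1/2). Amortized cost per insertion: O(n)/n = O(1).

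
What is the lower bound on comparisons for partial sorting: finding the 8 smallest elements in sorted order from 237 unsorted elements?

Finding 8 smallest of 237 in sorted order: Omega(237) to identify the 8 smallest, plus Omega(8 log 8) to sort them. Total: Omega(n + k log k).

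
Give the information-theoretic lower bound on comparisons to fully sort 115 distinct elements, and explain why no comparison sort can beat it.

A comparison sort is a binary decision tree whose leaves are the 115! = 292509369349301569068815180481773552003419272043053514672100535242441942363589054622883930786268803187059211939585703515345785120071002251720730101703194015956992000000000000000000000000000 possible output permutations. A binary tree with L leaves has height >= ceil(log_2(L)). So any comparison sort needs >= ceil(log_2(115!)) = 627 comparisons in the worst case.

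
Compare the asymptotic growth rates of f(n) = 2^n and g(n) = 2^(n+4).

f(n) = 2^n and g(n) = 2^(n+4) are Theta of each other: 2^(n+4) = 2^4 * 2^n = Theta(2^n).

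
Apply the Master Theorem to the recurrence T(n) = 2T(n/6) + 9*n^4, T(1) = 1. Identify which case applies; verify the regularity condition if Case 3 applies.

a=2, b=6, f(n)=9*n^4.
log_6(2) = 0.3869 < 4.
f(n) = Omega(n^(0.3869+epsilon)) for some epsilon > 0, so Case 3 is the candidate.
Regularity: a*f(n/b) = 2*9*(n/6)^4 = (2/1296)*9*n^4 <= c*f(n) with c = 2/1296 < 1. Satisfied.
Case 3: T(n) = Theta(n^4).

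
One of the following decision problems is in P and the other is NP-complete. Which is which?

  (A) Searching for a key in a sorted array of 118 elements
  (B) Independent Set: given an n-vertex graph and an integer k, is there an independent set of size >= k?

(A) is P: binary search runs in O(log n).
(B) is NP-complete: complement of Clique (with k part of the input).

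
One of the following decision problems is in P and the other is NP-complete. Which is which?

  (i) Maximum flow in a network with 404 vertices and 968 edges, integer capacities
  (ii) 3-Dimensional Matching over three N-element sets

(i) is P: Edmonds-Karp / push-relabel run in polynomial time.
(ii) is NP-complete: one of Karp's 21 NP-complete problems.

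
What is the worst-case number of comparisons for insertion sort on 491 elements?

Insertion sort on reverse-sorted input: 1 + 2 + ... + (491-1) = 120295 comparisons.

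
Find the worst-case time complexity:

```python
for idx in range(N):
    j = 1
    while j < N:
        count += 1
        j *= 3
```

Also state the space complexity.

Time complexity: O(n log n).
Space complexity: O(1).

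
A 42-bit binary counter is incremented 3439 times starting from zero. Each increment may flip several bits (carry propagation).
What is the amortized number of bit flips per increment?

Bit i flips on every 2^i-th increment, so over 3439 increments bit i flips floor(3439/2^i) times. Summing over i: total flips < 2 * 3439. Amortized: < 2 = O(1) per increment.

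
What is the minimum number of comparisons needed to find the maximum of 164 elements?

Finding the maximum requires 163 comparisons. Each comparison eliminates exactly one candidate. With 164 candidates, we need 163 eliminations.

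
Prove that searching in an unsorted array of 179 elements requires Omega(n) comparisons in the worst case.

An adversary can always place the target in the last position checked. Until all 179 positions are examined, the target might be in any unchecked position. Therefore 179 comparisons are necessary.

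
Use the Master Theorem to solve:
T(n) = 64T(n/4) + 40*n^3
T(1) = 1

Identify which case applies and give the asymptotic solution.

a=64, b=4, f(n)=40*n^3.
log_4(64) = 3, so n^(log_b(a)) = n^3.
f(n) = Theta(n^3), so Case 2 applies.
T(n) = Theta(n^3 log n).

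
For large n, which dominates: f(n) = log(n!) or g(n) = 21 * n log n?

f(n) = log(n!) and g(n) = 21 * n log n are Theta of each other: Stirling: log(n!) = n log n - n + O(log n) = Theta(n log n); the constant 21 doesn't change the Theta class.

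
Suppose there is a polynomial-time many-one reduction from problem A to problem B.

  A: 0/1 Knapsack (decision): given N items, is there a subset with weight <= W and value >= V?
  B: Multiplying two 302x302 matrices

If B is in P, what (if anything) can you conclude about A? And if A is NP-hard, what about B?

A poly-time reduction A <=_p B means any A-instance can be transformed to a B-instance in poly time.
If B is in P: compose the reduction with B's poly-time algorithm to solve A in poly time, so A is in P.
If A is NP-hard: every NP problem reduces to A, which reduces to B; composing reductions, every NP problem reduces to B, so B is NP-hard.
(Here in fact A is NP-complete and B is in P, so no such reduction is known -- its existence would imply P = NP; the analysis concerns only what the assumed reduction would or would not let you conclude.)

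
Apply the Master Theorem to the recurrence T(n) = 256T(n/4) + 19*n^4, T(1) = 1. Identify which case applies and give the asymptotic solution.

a=256, b=4, f(n)=19*n^4.
log_4(256) = 4, so n^(log_b(a)) = n^4.
f(n) = Theta(n^4), so Case 2 applies.
T(n) = Theta(n^4 log n).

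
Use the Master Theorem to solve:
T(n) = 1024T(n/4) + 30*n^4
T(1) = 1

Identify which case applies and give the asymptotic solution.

a=1024, b=4, f(n)=30*n^4.
log_4(1024) = 5 > 4.
Since f(n) = O(n^4) is polynomially smaller than n^5, Case 1 applies.
T(n) = Theta(n^5).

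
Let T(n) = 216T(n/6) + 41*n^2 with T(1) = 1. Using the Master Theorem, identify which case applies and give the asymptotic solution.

a=216, b=6, f(n)=41*n^2.
log_6(216) = 3 > 2.
Since f(n) = O(n^2) is polynomially smaller than n^3, Case 1 applies.
T(n) = Theta(n^3).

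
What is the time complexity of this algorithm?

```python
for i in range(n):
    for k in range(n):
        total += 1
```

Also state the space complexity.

Time complexity: O(n^2).
Space complexity: O(1).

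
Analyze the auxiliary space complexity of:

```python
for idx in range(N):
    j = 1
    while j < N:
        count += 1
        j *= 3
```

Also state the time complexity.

Space complexity: O(1).
Only a constant amount of auxiliary storage is used; nothing grows with n.
Time complexity: O(n log n).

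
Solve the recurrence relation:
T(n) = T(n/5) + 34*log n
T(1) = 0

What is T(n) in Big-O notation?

Each of the log_5(n) levels adds O(log n). T(n) = O(log^2 n).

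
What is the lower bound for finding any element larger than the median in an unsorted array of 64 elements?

To find an element larger than the median of 64 elements, we must see Omega(n) elements. Without seeing enough elements, an adversary can make any unseen element the median.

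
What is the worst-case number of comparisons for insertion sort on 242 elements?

Insertion sort on reverse-sorted input: 1 + 2 + ... + (242-1) = 29161 comparisons.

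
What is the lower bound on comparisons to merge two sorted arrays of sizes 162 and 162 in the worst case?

Adversary: with |162 - 162| <= 1 the inputs can be fully interleaved so that every adjacent pair in the merged output comes from different arrays. Then each of the 323 adjacent pairs must be directly compared, or the algorithm cannot determine their relative order. Standard merge meets this bound.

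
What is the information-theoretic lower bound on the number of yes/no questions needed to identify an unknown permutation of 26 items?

There are 26! = 403291461126605635584000000 permutations. Each yes/no question gives at most 1 bit, so at least ceil(log_2(403291461126605635584000000)) = 89 questions are needed.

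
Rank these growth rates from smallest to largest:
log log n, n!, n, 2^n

Ordered by growth rate: log log n < n < 2^n < n!.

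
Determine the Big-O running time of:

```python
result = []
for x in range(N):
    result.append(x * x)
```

Time complexity: O(n).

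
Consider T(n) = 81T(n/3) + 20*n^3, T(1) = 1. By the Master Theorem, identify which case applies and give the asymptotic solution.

a=81, b=3, f(n)=20*n^3.
log_3(81) = 4 > 3.
Since f(n) = O(n^3) is polynomially smaller than n^4, Case 1 applies.
T(n) = Theta(n^4).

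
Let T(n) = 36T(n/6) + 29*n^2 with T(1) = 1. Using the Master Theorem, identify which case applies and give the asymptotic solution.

a=36, b=6, f(n)=29*n^2.
log_6(36) = 2, so n^(log_b(a)) = n^2.
f(n) = Theta(n^2), so Case 2 applies.
T(n) = Theta(n^2 log n).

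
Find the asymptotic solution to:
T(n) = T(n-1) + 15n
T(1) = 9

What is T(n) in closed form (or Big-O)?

Unrolling: T(n) = 9 + 15*(2 + 3 + ... + n) = 9 + 15*(n(n+1)/2 - 1) = O(n^2).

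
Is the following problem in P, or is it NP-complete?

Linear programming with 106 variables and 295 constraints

This problem is in P: the ellipsoid and interior-point methods run in polynomial time.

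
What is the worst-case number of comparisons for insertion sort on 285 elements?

Insertion sort on reverse-sorted input: 1 + 2 + ... + (285-1) = 40470 comparisons.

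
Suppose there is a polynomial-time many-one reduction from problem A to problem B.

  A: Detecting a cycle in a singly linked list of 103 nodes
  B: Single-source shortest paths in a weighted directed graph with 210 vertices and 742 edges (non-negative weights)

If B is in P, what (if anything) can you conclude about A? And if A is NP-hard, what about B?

A poly-time reduction A <=_p B means any A-instance can be transformed to a B-instance in poly time.
If B is in P: compose the reduction with B's poly-time algorithm to solve A in poly time, so A is in P.
If A is NP-hard: every NP problem reduces to A, which reduces to B; composing reductions, every NP problem reduces to B, so B is NP-hard.
(Here in fact A is P and B is P.)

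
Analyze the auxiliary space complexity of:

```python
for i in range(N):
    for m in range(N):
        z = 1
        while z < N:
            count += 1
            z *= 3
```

Space complexity: O(1).
Only a constant amount of auxiliary storage is used; nothing grows with n.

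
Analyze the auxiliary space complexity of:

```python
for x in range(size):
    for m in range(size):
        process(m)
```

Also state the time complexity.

Space complexity: O(1).
Only a constant amount of auxiliary storage is used; nothing grows with n.
Time complexity: O(n^2).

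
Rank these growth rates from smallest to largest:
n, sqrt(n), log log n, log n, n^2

Ordered by growth rate: log log n < log n < sqrt(n) < n < n^2.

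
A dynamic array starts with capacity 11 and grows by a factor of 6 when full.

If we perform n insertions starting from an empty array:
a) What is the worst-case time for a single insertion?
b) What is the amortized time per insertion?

(a) Worst-case single insertion: O(n) -- when the array is full at capacity c, the resize copies all c elements, and c can be Theta(n).
(b) Resizes happen at sizes 11, 66, 396, ... Total copy cost for n insertions: 11 + 66 + ... = O(n) (geometric series with ratio 1/6). Amortized cost per insertion: O(n)/n = O(1).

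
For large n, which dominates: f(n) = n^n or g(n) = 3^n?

f(n) = n^n grows faster: n^n / 3^n = (n/3)^n -> infinity once n > 3.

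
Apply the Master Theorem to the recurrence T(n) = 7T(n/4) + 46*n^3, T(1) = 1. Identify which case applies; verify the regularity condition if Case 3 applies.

a=7, b=4, f(n)=46*n^3.
log_4(7) = 1.404 < 3.
f(n) = Omega(n^(1.404+epsilon)) for some epsilon > 0, so Case 3 is the candidate.
Regularity: a*f(n/b) = 7*46*(n/4)^3 = (7/64)*46*n^3 <= c*f(n) with c = 7/64 < 1. Satisfied.
Case 3: T(n) = Theta(n^3).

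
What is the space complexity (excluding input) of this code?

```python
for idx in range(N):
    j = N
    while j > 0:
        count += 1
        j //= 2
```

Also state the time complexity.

Space complexity: O(1).
Only a constant amount of auxiliary storage is used; nothing grows with n.
Time complexity: O(n log n).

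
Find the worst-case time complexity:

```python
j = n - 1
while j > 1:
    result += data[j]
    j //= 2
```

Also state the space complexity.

Time complexity: O(log n).
Space complexity: O(1).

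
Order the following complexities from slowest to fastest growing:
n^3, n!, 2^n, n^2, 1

Ordered by growth rate: 1 < n^2 < n^3 < 2^n < n!.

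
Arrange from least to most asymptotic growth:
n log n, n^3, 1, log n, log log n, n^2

Ordered by growth rate: 1 < log log n < log n < n log n < n^2 < n^3.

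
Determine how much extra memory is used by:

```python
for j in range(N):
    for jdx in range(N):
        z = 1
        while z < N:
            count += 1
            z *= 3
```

Space complexity: O(1).
Only a constant amount of auxiliary storage is used; nothing grows with n.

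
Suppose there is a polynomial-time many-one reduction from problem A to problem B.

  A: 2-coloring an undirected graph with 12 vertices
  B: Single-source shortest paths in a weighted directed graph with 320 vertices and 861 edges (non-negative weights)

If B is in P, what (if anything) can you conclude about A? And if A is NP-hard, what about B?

A poly-time reduction A <=_p B means any A-instance can be transformed to a B-instance in poly time.
If B is in P: compose the reduction with B's poly-time algorithm to solve A in poly time, so A is in P.
If A is NP-hard: every NP problem reduces to A, which reduces to B; composing reductions, every NP problem reduces to B, so B is NP-hard.
(Here in fact A is P and B is P.)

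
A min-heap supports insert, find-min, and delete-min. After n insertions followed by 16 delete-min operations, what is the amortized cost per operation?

Insert takes O(log n) worst case. Delete-min takes O(log n). Over a sequence of n inserts and 16 delete-mins, total cost is O((n + 16) log n). Amortized per operation: O(log n).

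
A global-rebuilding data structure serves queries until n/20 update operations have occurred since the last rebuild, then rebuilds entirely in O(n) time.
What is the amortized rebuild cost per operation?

The O(n) rebuild is triggered by n/20 operations, so each contributes O(n)/(n/20) = O(20) = O(1) to the rebuild cost.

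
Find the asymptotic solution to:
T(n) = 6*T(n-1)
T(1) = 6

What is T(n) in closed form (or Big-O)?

Each step multiplies by 6. T(n) = T(1)*6^(n-1) = 6*6^(n-1).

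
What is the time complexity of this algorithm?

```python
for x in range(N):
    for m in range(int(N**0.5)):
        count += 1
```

Time complexity: O(n * sqrt(n)).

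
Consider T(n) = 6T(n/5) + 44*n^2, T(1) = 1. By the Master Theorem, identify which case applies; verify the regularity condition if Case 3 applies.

a=6, b=5, f(n)=44*n^2.
log_5(6) = 1.113 < 2.
f(n) = Omega(n^(1.113+epsilon)) for some epsilon > 0, so Case 3 is the candidate.
Regularity: a*f(n/b) = 6*44*(n/5)^2 = (6/25)*44*n^2 <= c*f(n) with c = 6/25 < 1. Satisfied.
Case 3: T(n) = Theta(n^2).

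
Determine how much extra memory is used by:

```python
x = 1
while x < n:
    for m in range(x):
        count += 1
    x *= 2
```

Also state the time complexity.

Space complexity: O(1).
Only a constant amount of auxiliary storage is used; nothing grows with n.
Time complexity: O(n).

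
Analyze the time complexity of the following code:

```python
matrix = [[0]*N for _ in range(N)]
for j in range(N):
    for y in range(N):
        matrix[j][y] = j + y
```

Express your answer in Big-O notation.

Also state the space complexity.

Time complexity: O(n^2).
Space complexity: O(n^2).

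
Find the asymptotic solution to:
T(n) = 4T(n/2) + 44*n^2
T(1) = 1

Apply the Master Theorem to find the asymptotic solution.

a=4, b=2, f(n)=44*n^2. log_2(4) = 2. Case 2: T(n) = O(n^2 log n).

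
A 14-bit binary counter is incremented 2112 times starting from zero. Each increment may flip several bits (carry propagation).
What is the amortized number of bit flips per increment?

Bit i flips on every 2^i-th increment, so over 2112 increments bit i flips floor(2112/2^i) times. Summing over i: total flips < 2 * 2112. Amortized: < 2 = O(1) per increment.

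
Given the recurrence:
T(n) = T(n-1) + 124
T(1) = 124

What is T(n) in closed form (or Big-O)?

Unrolling: T(n) = T(n-1) + 124 = T(n-2) + 2*124 = ... = T(1) + (n-1)*124 = 124 + (n-1)*124 = 124n.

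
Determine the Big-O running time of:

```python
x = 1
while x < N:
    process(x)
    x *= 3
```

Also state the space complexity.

Time complexity: O(log n).
Space complexity: O(1).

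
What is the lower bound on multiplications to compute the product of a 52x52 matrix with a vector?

A 52x52 matrix-vector product has 52 inner products of length 52. Output depends on all 52^2 = 2704 matrix entries. At least 2704 multiplications needed.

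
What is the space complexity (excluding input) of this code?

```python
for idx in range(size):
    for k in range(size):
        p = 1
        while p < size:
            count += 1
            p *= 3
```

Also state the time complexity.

Space complexity: O(1).
Only a constant amount of auxiliary storage is used; nothing grows with n.
Time complexity: O(n^2 log n).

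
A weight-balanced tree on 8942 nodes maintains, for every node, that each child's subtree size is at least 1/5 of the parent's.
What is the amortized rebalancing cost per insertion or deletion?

With balance ratio 1/5, tree height is O(log_{5/1}(8942)) = O(log n). A rebalance at a node of size s costs O(s) but requires Omega(s) updates in that subtree to retrigger. Summed over the O(log n) ancestors of the touched leaf, amortized rebalancing is O(log n).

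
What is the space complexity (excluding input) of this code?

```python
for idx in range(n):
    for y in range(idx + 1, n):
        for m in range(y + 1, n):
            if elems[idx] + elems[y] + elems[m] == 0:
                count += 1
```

Space complexity: O(1).
Only a constant amount of auxiliary storage is used; nothing grows with n.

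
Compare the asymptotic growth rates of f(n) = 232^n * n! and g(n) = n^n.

f(n) = 232^n * n! grows faster: by Stirling n! ~ sqrt(2 pi n)(n/e)^n, so 232^n n! / n^n ~ (232/e)^n sqrt(2 pi n) -> infinity since 232/e > 1.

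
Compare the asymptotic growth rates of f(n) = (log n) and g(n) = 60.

f(n) = (log n) grows faster: any unbounded function dominates a constant.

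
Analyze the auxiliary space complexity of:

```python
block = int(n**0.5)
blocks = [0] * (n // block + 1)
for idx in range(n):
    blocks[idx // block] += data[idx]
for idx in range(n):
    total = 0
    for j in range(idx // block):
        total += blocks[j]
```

Space complexity: O(sqrt(n)).
Storage scales with sqrt(n).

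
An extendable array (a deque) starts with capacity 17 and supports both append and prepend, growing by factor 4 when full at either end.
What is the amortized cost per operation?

Growth at either end copies all elements; capacities form a geometric sequence with ratio 4, so total copy cost over n operations is O(n) (two geometric series). Amortized O(1).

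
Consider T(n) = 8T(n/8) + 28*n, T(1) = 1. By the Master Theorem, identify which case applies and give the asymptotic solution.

a=8, b=8, f(n)=28*n.
log_8(8) = 1, so n^(log_b(a)) = n.
f(n) = Theta(n), so Case 2 applies.
T(n) = Theta(n log n).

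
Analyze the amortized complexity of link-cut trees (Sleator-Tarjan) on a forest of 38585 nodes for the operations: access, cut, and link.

Link-cut trees represent the forest using splay trees over preferred paths. With potential Phi = sum over nodes of log(size of virtual subtree), each access on 38585 nodes is O(log 38585) = O(log n) amortized by the splay-tree access lemma. Cut and link are O(1) plus one access.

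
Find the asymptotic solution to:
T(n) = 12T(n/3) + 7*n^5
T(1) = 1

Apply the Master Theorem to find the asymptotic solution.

a=12, b=3, f(n)=7*n^5. log_3(12) = 2.262 < 5. Case 3: T(n) = O(n^5).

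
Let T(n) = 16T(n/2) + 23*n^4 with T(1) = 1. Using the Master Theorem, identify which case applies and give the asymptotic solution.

a=16, b=2, f(n)=23*n^4.
log_2(16) = 4, so n^(log_b(a)) = n^4.
f(n) = Theta(n^4), so Case 2 applies.
T(n) = Theta(n^4 log n).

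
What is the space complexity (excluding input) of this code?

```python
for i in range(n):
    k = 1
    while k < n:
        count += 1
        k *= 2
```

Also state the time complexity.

Space complexity: O(1).
Only a constant amount of auxiliary storage is used; nothing grows with n.
Time complexity: O(n log n).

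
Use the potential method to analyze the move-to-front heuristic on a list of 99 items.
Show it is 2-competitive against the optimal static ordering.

Let Phi = number of inversions between the MTF list and the optimal static list (0 <= Phi <= C(99,2)). Accessing an element at MTF position k and optimal position j: the move-to-front destroys all k-1 inversions in front of it that are not in front in optimal (>= k-j of them) and creates at most j-1 new ones. Amortized cost <= k + (j-1) - (k-j) = 2j - 1 <= 2 * optimal cost.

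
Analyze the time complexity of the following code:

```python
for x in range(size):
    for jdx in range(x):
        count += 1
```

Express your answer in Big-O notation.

Time complexity: O(n^2).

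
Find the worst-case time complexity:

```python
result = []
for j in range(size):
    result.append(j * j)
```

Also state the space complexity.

Time complexity: O(n).
Space complexity: O(n).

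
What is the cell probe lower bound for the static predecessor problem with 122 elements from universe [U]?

The Patrascu-Thorup lower bound shows any data structure on n = 122 elements using O(n * polylog(n)) space requires Omega(log log U) query time. van Emde Boas trees achieve O(log log U) with O(U) space.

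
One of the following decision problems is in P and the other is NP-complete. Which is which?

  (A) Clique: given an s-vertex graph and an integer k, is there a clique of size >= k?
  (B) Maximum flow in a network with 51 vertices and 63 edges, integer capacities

(A) is NP-complete: complement of Independent Set / Vertex Cover (with k part of the input).
(B) is P: Edmonds-Karp / push-relabel run in polynomial time.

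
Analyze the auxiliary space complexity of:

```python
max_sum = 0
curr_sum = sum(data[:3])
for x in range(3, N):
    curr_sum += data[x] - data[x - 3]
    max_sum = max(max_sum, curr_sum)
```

Space complexity: O(1).
Only a constant amount of auxiliary storage is used; nothing grows with n.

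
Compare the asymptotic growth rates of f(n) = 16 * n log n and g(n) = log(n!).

f(n) = 16 * n log n and g(n) = log(n!) are Theta of each other: Stirling: log(n!) = n log n - n + O(log n) = Theta(n log n); the constant 16 doesn't change the Theta class.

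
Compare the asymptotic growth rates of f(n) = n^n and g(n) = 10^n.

f(n) = n^n grows faster: n^n / 10^n = (n/10)^n -> infinity once n > 10.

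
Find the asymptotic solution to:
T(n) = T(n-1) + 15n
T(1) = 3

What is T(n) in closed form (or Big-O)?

Unrolling: T(n) = 3 + 15*(2 + 3 + ... + n) = 3 + 15*(n(n+1)/2 - 1) = O(n^2).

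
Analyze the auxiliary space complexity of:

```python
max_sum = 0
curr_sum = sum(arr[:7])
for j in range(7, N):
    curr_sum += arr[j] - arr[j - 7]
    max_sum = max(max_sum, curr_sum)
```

Space complexity: O(1).
Only a constant amount of auxiliary storage is used; nothing grows with n.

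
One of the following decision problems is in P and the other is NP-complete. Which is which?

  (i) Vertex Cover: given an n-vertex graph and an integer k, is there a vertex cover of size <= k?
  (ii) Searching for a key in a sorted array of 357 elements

(i) is NP-complete: one of Karp's 21 NP-complete problems (with k part of the input; for any fixed constant k it is in P).
(ii) is P: binary search runs in O(log n).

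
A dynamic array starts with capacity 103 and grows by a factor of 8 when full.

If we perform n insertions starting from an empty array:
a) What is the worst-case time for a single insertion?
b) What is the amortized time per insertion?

(a) Worst-case single insertion: O(n) -- when the array is full at capacity c, the resize copies all c elements, and c can be Theta(n).
(b) Resizes happen at sizes 103, 824, 6592, ... Total copy cost for n insertions: 103 + 824 + ... = O(n) (geometric series with ratio 1/8). Amortized cost per insertion: O(n)/n = O(1).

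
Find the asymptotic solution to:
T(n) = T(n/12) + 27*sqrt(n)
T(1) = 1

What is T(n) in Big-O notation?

Each level contributes sqrt(n/12^k). Geometric series with ratio 1/sqrt(12) < 1 sums to O(sqrt(n)).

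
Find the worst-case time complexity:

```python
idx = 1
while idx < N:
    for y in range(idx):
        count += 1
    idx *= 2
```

Time complexity: O(n).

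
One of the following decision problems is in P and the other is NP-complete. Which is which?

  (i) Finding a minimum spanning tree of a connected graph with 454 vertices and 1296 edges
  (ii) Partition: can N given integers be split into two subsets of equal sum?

(i) is P: Kruskal's / Prim's algorithms run in polynomial time.
(ii) is NP-complete: Subset Sum reduces to it (one of Karp's 21 NP-complete problems).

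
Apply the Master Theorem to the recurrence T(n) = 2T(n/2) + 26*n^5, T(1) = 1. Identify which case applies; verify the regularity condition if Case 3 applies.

a=2, b=2, f(n)=26*n^5.
log_2(2) = 1 < 5.
f(n) = Omega(n^(1+epsilon)) for some epsilon > 0, so Case 3 is the candidate.
Regularity: a*f(n/b) = 2*26*(n/2)^5 = (2/32)*26*n^5 <= c*f(n) with c = 2/32 < 1. Satisfied.
Case 3: T(n) = Theta(n^5).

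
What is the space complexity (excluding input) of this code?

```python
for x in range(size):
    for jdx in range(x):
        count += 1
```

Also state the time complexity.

Space complexity: O(1).
Only a constant amount of auxiliary storage is used; nothing grows with n.
Time complexity: O(n^2).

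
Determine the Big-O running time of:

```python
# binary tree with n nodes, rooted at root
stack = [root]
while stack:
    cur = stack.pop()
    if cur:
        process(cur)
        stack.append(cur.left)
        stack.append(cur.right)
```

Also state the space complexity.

Time complexity: O(n).
Space complexity: O(n).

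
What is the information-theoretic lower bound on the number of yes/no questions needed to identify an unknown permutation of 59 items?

There are 59! = 138683118545689835737939019720389406345902876772687432540821294940160000000000000 permutations. Each yes/no question gives at most 1 bit, so at least ceil(log_2(138683118545689835737939019720389406345902876772687432540821294940160000000000000)) = 267 questions are needed.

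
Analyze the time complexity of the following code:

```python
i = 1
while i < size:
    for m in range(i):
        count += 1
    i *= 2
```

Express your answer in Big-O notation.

Time complexity: O(n).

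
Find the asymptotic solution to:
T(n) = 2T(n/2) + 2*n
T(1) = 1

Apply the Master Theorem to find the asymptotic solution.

a=2, b=2, f(n)=2*n. log_2(2) = 1. Case 2: T(n) = O(n log n).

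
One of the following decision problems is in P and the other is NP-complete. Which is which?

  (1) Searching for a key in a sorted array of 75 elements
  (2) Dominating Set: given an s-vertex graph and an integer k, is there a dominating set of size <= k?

(1) is P: binary search runs in O(log n).
(2) is NP-complete: reduces from Set Cover (with k part of the input).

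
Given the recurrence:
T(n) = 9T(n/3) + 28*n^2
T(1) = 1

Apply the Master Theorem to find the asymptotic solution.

a=9, b=3, f(n)=28*n^2. log_3(9) = 2. Case 2: T(n) = O(n^2 log n).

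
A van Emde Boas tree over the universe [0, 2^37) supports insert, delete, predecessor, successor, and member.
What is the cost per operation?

vEB recursively partitions [0, 137438953472) into sqrt(u) clusters of size sqrt(u). Each operation recurses into either one cluster or the summary, never both: T(u) = T(sqrt(u)) + O(1) => T(u) = O(log log u) = O(log 37). This is worst-case, not just amortized.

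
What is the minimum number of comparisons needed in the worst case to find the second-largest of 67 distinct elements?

Lower bound: finding the max needs 67-1 comparisons. By the adversary weight-doubling argument, the max must personally win >= ceil(log_2(67)) = 7 comparisons; the 2nd-largest is among those 7 losers, needing 7-1 more comparisons. Total >= 67-1 + 7-1 = 72. A balanced knockout tournament achieves this.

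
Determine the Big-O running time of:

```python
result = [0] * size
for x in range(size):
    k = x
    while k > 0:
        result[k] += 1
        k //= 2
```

Time complexity: O(n log n).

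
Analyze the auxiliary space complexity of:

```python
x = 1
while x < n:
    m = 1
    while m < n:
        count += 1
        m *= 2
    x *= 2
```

Space complexity: O(1).
Only a constant amount of auxiliary storage is used; nothing grows with n.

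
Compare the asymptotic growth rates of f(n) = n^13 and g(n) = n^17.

g(n) = n^17 grows faster: n^17/n^13 = n^4 -> infinity.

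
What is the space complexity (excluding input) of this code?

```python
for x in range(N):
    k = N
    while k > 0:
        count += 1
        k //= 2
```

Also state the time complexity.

Space complexity: O(1).
Only a constant amount of auxiliary storage is used; nothing grows with n.
Time complexity: O(n log n).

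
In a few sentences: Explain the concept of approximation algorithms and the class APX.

An approximation algorithm finds solutions within a guaranteed factor of optimal in polynomial time. APX is the class of optimization problems with constant-factor polynomial-time approximation algorithms. Vertex Cover is in APX (2-approximation). Unless P = NP, TSP has no constant-factor approximation, but Metric TSP has a 3/2-approximation.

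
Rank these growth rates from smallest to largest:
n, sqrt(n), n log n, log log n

Ordered by growth rate: log log n < sqrt(n) < n < n log n.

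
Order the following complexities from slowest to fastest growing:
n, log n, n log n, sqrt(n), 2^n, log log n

Ordered by growth rate: log log n < log n < sqrt(n) < n < n log n < 2^n.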